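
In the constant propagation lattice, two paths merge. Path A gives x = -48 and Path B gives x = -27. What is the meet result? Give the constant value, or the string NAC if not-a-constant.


Meet operation: if both paths give the same constant, result is that constant; if they differ, result is NAC (not-a-constant).
Path A: -48, Path B: -27 -> differ
Result: not-a-constant -> NAC

NAC


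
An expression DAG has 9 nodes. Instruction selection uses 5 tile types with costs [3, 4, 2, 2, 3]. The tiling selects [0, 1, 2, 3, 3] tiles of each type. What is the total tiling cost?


Total cost = sum(count_i * cost_i)
= 0*3 + 1*4 + 2*2 + 3*2 + 3*3
= 23

23


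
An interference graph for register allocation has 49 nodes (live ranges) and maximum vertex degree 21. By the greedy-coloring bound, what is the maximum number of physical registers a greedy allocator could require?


Greedy coloring never needs more than (max_degree + 1) colors: when coloring a vertex, at most max_degree neighbors are already colored.
Upper bound = 21 + 1 = 22

22


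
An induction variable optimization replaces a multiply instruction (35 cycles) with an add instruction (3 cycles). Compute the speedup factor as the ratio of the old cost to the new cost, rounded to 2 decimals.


Ratio = mult_cost / add_cost = 35 / 3 = 11.67

11.67


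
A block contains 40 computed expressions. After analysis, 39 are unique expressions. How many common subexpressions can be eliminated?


CSE count = total expressions - unique expressions
= 40 - 39 = 1

1


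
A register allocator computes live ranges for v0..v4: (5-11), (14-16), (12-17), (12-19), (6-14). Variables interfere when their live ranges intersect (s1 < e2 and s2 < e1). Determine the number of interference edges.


Check all pairs for overlapping intervals.
Two intervals (s1,e1) and (s2,e2) overlap if s1 < e2 and s2 < e1.
v0 (5-11) vs v1..v4: overlaps v4 -> 1
v1 (14-16) vs v2..v4: overlaps v2, v3 -> 2
v2 (12-17) vs v3..v4: overlaps v3, v4 -> 2
v3 (12-19) vs v4: overlaps v4 -> 1
Total overlapping pairs = 1 + 2 + 2 + 1 = 6

6


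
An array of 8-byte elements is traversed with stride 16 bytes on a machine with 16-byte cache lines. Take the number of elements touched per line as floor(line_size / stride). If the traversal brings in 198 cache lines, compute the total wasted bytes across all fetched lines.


Elements per line = floor(16 / 16) = 1
Bytes used per line = 1 * 8 = 8
Wasted per line = 16 - 8 = 8
Total wasted = 8 * 198 = 1584

1584


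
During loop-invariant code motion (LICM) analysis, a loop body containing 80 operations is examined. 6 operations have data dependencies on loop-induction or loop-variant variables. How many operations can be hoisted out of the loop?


Invariant candidates = total - loop-dependent
= 80 - 6 = 74

74


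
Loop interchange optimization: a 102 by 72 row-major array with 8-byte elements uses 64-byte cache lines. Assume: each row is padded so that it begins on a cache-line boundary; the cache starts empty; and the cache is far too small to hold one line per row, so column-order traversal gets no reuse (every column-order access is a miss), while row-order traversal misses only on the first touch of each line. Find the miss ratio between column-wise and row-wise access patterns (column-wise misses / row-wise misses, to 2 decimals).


Each row occupies 72 * 8 = 576 bytes and starts on a line boundary, so it spans ceil(576 / 64) = 9 cache lines.
Row-major traversal misses (one per line touched): 102 * ceil(72 * 8 / 64) = 918
Column-major traversal misses (no reuse, every access misses): 102 * 72 = 7344
Ratio = 7344 / 918 = 8.0

8.0


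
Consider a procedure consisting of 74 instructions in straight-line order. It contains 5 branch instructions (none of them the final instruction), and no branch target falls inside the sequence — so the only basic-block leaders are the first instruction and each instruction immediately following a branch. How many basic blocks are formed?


With no in-sequence branch targets, the leaders are the first instruction plus the instruction after each branch.
Number of basic blocks = branches + 1
= 5 + 1 = 6

6


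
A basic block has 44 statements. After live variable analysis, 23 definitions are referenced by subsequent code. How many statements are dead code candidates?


Dead code = total statements - live definitions
= 44 - 23 = 21

21


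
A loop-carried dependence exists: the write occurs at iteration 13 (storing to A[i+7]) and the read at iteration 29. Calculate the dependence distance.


Distance = read iteration - write iteration
= 29 - 13 = 16

16


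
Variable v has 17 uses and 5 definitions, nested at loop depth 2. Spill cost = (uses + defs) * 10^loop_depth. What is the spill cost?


uses + defs = 17 + 5 = 22
10^2 = 100
Spill cost = 22 * 100 = 2200

2200


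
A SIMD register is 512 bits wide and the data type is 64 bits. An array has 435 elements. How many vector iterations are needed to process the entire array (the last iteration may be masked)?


Width = 512 / 64 = 8 elements per vector op
Iterations = ceil(435 / 8) = 55

55


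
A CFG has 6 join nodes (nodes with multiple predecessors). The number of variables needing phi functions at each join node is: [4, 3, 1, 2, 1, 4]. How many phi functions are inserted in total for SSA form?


Total phi functions = sum of phi functions at each join node
= 4 + 3 + 1 + 2 + 1 + 4 = 15

15


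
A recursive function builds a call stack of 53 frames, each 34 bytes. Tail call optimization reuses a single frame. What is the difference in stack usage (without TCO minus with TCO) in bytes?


Without TCO: 53 * 34 = 1802 bytes
With TCO: reuse 1 frame = 34 bytes
Savings = 1802 - 34 = 1768

1768


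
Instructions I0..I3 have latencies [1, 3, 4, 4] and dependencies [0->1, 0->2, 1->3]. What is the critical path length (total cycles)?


Compute longest path through dependency graph: dist(Ik) = max over predecessors of dist + latency(Ik).
dist(I0) = latency 1 = 1
dist(I1) = dist(I0) + 3 = 1 + 3 = 4
dist(I2) = dist(I0) + 4 = 1 + 4 = 5
dist(I3) = dist(I1) + 4 = 4 + 4 = 8
Critical path = max dist = 8

8


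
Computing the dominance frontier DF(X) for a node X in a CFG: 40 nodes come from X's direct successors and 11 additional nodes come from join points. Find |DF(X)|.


DF(X) = direct successor contributions + join point contributions
= 40 + 11 = 51

51


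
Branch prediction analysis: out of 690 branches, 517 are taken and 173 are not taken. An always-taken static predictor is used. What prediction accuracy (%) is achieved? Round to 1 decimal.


Predictor: always-taken
Correct predictions = 517
Accuracy = 517 / 690 * 100 = 74.9%

74.9


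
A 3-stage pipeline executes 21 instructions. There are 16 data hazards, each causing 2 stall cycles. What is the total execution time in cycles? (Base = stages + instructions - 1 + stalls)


Base cycles = 3 + 21 - 1 = 23
Total stalls = 16 * 2 = 32
Total = 23 + 32 = 55

55


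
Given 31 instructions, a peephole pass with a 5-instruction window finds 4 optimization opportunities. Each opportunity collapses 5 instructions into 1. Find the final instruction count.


Each match removes 4 instructions.
Total removed = 4 * 4 = 16
Remaining = 31 - 16 = 15

15


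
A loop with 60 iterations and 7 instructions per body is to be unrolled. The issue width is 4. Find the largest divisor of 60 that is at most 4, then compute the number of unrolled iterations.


Largest divisor of 60 <= 4 is 4
New iterations = 60 / 4 = 15

15


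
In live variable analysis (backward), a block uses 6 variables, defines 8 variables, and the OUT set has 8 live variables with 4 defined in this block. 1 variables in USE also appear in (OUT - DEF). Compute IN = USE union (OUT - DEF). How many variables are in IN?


OUT - DEF: 8 - 4 = 4
|IN| = |USE| + |OUT - DEF| - |USE ∩ (OUT - DEF)| = 6 + 4 - 1 = 9

9


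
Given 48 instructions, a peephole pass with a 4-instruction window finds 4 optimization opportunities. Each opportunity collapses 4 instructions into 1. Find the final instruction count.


Each match removes 3 instructions.
Total removed = 4 * 3 = 12
Remaining = 48 - 12 = 36

36


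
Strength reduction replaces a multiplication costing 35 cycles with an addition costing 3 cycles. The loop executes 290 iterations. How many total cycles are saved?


Per-iteration saving = 35 - 3 = 32
Total saved = 290 * 32 = 9280

9280


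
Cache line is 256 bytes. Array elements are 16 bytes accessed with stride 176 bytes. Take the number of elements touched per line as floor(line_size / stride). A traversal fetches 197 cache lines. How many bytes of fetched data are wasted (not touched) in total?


Elements per line = floor(256 / 176) = 1
Bytes used per line = 1 * 16 = 16
Wasted per line = 256 - 16 = 240
Total wasted = 240 * 197 = 47280

47280


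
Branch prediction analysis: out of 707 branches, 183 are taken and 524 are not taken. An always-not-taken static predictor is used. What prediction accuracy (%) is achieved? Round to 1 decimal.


Predictor: always-not-taken
Correct predictions = 524
Accuracy = 524 / 707 * 100 = 74.1%

74.1


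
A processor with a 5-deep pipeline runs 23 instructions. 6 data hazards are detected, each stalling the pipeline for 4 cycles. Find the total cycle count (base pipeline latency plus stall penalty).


Base cycles = 5 + 23 - 1 = 27
Total stalls = 6 * 4 = 24
Total = 27 + 24 = 51

51


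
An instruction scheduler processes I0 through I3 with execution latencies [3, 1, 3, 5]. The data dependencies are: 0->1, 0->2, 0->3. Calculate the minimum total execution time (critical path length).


Compute longest path through dependency graph: dist(Ik) = max over predecessors of dist + latency(Ik).
dist(I0) = latency 3 = 3
dist(I1) = dist(I0) + 1 = 3 + 1 = 4
dist(I2) = dist(I0) + 3 = 3 + 3 = 6
dist(I3) = dist(I0) + 5 = 3 + 5 = 8
Critical path = max dist = 8

8


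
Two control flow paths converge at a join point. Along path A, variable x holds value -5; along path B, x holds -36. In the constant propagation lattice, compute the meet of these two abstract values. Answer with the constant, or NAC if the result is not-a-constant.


Meet operation: if both paths give the same constant, result is that constant; if they differ, result is NAC (not-a-constant).
Path A: -5, Path B: -36 -> differ
Result: not-a-constant -> NAC

NAC


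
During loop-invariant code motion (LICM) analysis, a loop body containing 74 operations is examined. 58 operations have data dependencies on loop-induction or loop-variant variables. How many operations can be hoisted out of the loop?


Invariant candidates = total - loop-dependent
= 74 - 58 = 16

16


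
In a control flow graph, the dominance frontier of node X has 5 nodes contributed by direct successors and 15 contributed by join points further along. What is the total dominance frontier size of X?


DF(X) = direct successor contributions + join point contributions
= 5 + 15 = 20

20


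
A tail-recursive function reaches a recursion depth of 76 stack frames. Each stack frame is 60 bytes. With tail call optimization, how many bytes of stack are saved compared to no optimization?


Without TCO: 76 * 60 = 4560 bytes
With TCO: reuse 1 frame = 60 bytes
Savings = 4560 - 60 = 4500

4500


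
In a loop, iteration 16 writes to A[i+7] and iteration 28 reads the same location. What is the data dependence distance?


Distance = read iteration - write iteration
= 28 - 16 = 12

12


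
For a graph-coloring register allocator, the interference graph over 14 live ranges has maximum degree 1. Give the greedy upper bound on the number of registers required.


Greedy coloring never needs more than (max_degree + 1) colors: when coloring a vertex, at most max_degree neighbors are already colored.
Upper bound = 1 + 1 = 2

2


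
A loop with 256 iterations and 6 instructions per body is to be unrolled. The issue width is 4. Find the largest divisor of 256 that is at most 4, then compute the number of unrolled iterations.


Largest divisor of 256 <= 4 is 4
New iterations = 256 / 4 = 64

64


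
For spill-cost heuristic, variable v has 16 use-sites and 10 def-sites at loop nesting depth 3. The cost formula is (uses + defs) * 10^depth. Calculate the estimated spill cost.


uses + defs = 16 + 10 = 26
10^3 = 1000
Spill cost = 26 * 1000 = 26000

26000


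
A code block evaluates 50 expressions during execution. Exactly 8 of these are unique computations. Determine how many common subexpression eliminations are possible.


CSE count = total expressions - unique expressions
= 50 - 8 = 42

42


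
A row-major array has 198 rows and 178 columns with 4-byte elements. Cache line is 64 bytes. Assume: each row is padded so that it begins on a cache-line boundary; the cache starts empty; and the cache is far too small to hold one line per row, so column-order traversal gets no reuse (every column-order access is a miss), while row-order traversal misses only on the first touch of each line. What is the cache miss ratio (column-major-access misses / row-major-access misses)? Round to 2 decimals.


Each row occupies 178 * 4 = 712 bytes and starts on a line boundary, so it spans ceil(712 / 64) = 12 cache lines.
Row-major traversal misses (one per line touched): 198 * ceil(178 * 4 / 64) = 2376
Column-major traversal misses (no reuse, every access misses): 198 * 178 = 35244
Ratio = 35244 / 2376 = 14.83

14.83


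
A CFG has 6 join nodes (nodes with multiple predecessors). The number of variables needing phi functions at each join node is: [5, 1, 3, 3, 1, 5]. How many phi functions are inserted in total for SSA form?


Total phi functions = sum of phi functions at each join node
= 5 + 1 + 3 + 3 + 1 + 5 = 18

18


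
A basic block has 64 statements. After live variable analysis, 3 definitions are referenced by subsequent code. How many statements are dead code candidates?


Dead code = total statements - live definitions
= 64 - 3 = 61

61


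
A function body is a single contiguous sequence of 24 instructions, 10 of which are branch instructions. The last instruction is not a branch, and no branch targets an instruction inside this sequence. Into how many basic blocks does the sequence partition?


With no in-sequence branch targets, the leaders are the first instruction plus the instruction after each branch.
Number of basic blocks = branches + 1
= 10 + 1 = 11

11


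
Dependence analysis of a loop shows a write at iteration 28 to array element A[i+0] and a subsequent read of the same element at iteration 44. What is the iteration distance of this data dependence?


Distance = read iteration - write iteration
= 44 - 28 = 16

16


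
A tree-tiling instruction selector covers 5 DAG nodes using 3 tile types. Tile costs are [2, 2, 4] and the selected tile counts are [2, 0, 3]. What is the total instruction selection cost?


Total cost = sum(count_i * cost_i)
= 2*2 + 0*2 + 3*4
= 16

16


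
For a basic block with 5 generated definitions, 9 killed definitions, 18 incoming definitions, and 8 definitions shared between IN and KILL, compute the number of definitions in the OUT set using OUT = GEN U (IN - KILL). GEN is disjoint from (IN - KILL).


IN - KILL: 18 - 8 = 10 surviving definitions
OUT = GEN + surviving = 5 + 10 = 15

15


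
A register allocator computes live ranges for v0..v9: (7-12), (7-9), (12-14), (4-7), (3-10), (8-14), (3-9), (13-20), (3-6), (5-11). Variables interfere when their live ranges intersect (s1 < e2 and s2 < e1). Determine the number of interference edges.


Check all pairs for overlapping intervals.
Two intervals (s1,e1) and (s2,e2) overlap if s1 < e2 and s2 < e1.
v0 (7-12) vs v1..v9: overlaps v1, v4, v5, v6, v9 -> 5
v1 (7-9) vs v2..v9: overlaps v4, v5, v6, v9 -> 4
v2 (12-14) vs v3..v9: overlaps v5, v7 -> 2
v3 (4-7) vs v4..v9: overlaps v4, v6, v8, v9 -> 4
v4 (3-10) vs v5..v9: overlaps v5, v6, v8, v9 -> 4
v5 (8-14) vs v6..v9: overlaps v6, v7, v9 -> 3
v6 (3-9) vs v7..v9: overlaps v8, v9 -> 2
v7 (13-20) vs v8..v9: overlaps none -> 0
v8 (3-6) vs v9: overlaps v9 -> 1
Total overlapping pairs = 5 + 4 + 2 + 4 + 4 + 3 + 2 + 0 + 1 = 25

25


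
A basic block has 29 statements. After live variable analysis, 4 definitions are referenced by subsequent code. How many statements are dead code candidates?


Dead code = total statements - live definitions
= 29 - 4 = 25

25


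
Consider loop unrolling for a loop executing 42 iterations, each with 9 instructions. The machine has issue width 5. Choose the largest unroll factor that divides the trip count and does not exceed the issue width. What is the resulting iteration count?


Largest divisor of 42 <= 5 is 3
New iterations = 42 / 3 = 14

14


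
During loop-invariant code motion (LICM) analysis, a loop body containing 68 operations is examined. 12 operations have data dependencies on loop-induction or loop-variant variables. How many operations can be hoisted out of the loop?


Invariant candidates = total - loop-dependent
= 68 - 12 = 56

56


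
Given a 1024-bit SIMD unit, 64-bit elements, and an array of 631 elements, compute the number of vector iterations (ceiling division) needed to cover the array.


Width = 1024 / 64 = 16 elements per vector op
Iterations = ceil(631 / 16) = 40

40


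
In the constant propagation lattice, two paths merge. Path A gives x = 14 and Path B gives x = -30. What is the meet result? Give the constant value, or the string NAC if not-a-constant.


Meet operation: if both paths give the same constant, result is that constant; if they differ, result is NAC (not-a-constant).
Path A: 14, Path B: -30 -> differ
Result: not-a-constant -> NAC

NAC


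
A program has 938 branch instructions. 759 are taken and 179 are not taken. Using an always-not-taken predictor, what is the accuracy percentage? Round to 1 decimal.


Predictor: always-not-taken
Correct predictions = 179
Accuracy = 179 / 938 * 100 = 19.1%

19.1


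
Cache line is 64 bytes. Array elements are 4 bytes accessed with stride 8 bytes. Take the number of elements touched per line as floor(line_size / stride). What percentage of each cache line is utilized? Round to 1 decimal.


Elements per cache line = floor(64 / 8) = 8
Bytes used = 8 * 4 = 32
Utilization = 32 / 64 * 100 = 50.0%

50.0


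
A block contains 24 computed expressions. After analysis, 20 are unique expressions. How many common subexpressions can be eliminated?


CSE count = total expressions - unique expressions
= 24 - 20 = 4

4


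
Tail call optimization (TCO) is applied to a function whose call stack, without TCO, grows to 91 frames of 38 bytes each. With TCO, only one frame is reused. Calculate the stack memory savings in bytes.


Without TCO: 91 * 38 = 3458 bytes
With TCO: reuse 1 frame = 38 bytes
Savings = 3458 - 38 = 3420

3420


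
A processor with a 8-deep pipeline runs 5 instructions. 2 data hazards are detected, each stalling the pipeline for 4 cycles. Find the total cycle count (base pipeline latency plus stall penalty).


Base cycles = 8 + 5 - 1 = 12
Total stalls = 2 * 4 = 8
Total = 12 + 8 = 20

20


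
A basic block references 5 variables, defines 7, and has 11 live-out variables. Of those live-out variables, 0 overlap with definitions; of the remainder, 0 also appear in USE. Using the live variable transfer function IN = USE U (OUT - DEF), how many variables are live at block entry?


OUT - DEF: 11 - 0 = 11
|IN| = |USE| + |OUT - DEF| - |USE ∩ (OUT - DEF)| = 5 + 11 - 0 = 16

16


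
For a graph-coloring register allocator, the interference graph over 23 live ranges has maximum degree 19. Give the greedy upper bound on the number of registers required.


Greedy coloring never needs more than (max_degree + 1) colors: when coloring a vertex, at most max_degree neighbors are already colored.
Upper bound = 19 + 1 = 20

20


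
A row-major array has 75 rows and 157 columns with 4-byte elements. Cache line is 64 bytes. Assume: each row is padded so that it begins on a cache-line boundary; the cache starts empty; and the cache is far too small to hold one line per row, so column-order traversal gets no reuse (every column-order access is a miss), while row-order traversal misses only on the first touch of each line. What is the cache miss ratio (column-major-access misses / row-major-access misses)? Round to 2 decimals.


Each row occupies 157 * 4 = 628 bytes and starts on a line boundary, so it spans ceil(628 / 64) = 10 cache lines.
Row-major traversal misses (one per line touched): 75 * ceil(157 * 4 / 64) = 750
Column-major traversal misses (no reuse, every access misses): 75 * 157 = 11775
Ratio = 11775 / 750 = 15.7

15.7


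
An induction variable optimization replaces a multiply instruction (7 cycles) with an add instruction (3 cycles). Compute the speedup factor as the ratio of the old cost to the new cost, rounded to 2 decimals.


Ratio = mult_cost / add_cost = 7 / 3 = 2.33

2.33


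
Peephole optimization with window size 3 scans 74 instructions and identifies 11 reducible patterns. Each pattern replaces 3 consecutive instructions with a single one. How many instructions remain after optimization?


Each match removes 2 instructions.
Total removed = 11 * 2 = 22
Remaining = 74 - 22 = 52

52


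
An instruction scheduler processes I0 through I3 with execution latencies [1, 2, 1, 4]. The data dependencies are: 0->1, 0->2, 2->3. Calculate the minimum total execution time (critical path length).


Compute longest path through dependency graph: dist(Ik) = max over predecessors of dist + latency(Ik).
dist(I0) = latency 1 = 1
dist(I1) = dist(I0) + 2 = 1 + 2 = 3
dist(I2) = dist(I0) + 1 = 1 + 1 = 2
dist(I3) = dist(I2) + 4 = 2 + 4 = 6
Critical path = max dist = 6

6


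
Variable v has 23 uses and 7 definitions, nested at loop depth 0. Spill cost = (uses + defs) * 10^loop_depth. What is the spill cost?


uses + defs = 23 + 7 = 30
10^0 = 1
Spill cost = 30 * 1 = 30

30


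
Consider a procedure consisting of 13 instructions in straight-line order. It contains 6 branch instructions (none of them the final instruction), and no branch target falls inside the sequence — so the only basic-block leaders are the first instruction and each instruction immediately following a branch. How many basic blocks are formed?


With no in-sequence branch targets, the leaders are the first instruction plus the instruction after each branch.
Number of basic blocks = branches + 1
= 6 + 1 = 7

7


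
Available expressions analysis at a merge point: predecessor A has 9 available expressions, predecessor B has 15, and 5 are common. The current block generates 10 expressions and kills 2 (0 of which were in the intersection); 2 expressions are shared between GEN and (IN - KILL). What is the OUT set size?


IN = intersection of predecessors = 5
IN - KILL = 5 - 0 = 5
|OUT| = |GEN| + |IN - KILL| - |GEN ∩ (IN - KILL)| = 10 + 5 - 2 = 13

13


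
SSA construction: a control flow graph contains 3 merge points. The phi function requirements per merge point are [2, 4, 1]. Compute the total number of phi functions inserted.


Total phi functions = sum of phi functions at each join node
= 2 + 4 + 1 = 7

7


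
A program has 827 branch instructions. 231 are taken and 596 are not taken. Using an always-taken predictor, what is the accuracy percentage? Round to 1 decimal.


Predictor: always-taken
Correct predictions = 231
Accuracy = 231 / 827 * 100 = 27.9%

27.9


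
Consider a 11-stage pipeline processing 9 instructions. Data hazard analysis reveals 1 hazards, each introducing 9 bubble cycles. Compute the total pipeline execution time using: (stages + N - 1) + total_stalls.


Base cycles = 11 + 9 - 1 = 19
Total stalls = 1 * 9 = 9
Total = 19 + 9 = 28

28


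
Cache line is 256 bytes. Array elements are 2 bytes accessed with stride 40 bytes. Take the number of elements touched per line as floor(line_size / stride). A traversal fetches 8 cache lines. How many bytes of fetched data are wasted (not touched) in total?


Elements per line = floor(256 / 40) = 6
Bytes used per line = 6 * 2 = 12
Wasted per line = 256 - 12 = 244
Total wasted = 244 * 8 = 1952

1952


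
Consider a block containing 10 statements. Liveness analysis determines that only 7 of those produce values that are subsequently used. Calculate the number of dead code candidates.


Dead code = total statements - live definitions
= 10 - 7 = 3

3


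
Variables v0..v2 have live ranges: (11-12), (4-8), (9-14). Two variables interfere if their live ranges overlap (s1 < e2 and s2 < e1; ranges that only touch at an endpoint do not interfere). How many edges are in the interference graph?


Check all pairs for overlapping intervals.
Two intervals (s1,e1) and (s2,e2) overlap if s1 < e2 and s2 < e1.
v0 (11-12) vs v1..v2: overlaps v2 -> 1
v1 (4-8) vs v2: overlaps none -> 0
Total overlapping pairs = 1 + 0 = 1

1


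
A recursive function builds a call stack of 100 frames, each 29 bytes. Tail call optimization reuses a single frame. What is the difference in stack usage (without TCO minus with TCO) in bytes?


Without TCO: 100 * 29 = 2900 bytes
With TCO: reuse 1 frame = 29 bytes
Savings = 2900 - 29 = 2871

2871


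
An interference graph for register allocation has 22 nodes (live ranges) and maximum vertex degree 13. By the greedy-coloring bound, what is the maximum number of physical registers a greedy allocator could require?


Greedy coloring never needs more than (max_degree + 1) colors: when coloring a vertex, at most max_degree neighbors are already colored.
Upper bound = 13 + 1 = 14

14


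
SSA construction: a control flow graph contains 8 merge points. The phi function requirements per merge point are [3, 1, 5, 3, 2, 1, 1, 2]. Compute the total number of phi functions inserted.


Total phi functions = sum of phi functions at each join node
= 3 + 1 + 5 + 3 + 2 + 1 + 1 + 2 = 18

18


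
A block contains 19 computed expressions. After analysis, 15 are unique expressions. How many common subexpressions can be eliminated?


CSE count = total expressions - unique expressions
= 19 - 15 = 4

4


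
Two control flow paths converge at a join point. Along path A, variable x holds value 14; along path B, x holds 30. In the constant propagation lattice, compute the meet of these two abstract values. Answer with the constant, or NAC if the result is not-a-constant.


Meet operation: if both paths give the same constant, result is that constant; if they differ, result is NAC (not-a-constant).
Path A: 14, Path B: 30 -> differ
Result: not-a-constant -> NAC

NAC


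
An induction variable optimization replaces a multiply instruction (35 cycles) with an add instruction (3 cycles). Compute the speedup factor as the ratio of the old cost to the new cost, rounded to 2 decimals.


Ratio = mult_cost / add_cost = 35 / 3 = 11.67

11.67


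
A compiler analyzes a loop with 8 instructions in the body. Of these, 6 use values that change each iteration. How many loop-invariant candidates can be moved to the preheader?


Invariant candidates = total - loop-dependent
= 8 - 6 = 2

2


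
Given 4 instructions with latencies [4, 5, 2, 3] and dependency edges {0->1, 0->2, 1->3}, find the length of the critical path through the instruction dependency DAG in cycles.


Compute longest path through dependency graph: dist(Ik) = max over predecessors of dist + latency(Ik).
dist(I0) = latency 4 = 4
dist(I1) = dist(I0) + 5 = 4 + 5 = 9
dist(I2) = dist(I0) + 2 = 4 + 2 = 6
dist(I3) = dist(I1) + 3 = 9 + 3 = 12
Critical path = max dist = 12

12


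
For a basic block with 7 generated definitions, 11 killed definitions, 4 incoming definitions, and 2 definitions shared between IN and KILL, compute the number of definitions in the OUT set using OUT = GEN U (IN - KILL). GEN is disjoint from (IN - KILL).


IN - KILL: 4 - 2 = 2 surviving definitions
OUT = GEN + surviving = 7 + 2 = 9

9


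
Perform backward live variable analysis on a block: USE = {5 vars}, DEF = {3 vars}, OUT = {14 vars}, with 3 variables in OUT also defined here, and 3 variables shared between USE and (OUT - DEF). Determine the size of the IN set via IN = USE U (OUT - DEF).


OUT - DEF: 14 - 3 = 11
|IN| = |USE| + |OUT - DEF| - |USE ∩ (OUT - DEF)| = 5 + 11 - 3 = 13

13


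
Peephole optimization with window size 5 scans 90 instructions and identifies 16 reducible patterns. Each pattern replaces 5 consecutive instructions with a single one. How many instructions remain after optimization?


Each match removes 4 instructions.
Total removed = 16 * 4 = 64
Remaining = 90 - 64 = 26

26


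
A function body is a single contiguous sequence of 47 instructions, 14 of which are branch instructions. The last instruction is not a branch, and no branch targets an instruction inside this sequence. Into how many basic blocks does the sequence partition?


With no in-sequence branch targets, the leaders are the first instruction plus the instruction after each branch.
Number of basic blocks = branches + 1
= 14 + 1 = 15

15


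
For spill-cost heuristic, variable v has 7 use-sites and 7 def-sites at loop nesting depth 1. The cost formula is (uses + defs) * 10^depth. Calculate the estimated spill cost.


uses + defs = 7 + 7 = 14
10^1 = 10
Spill cost = 14 * 10 = 140

140


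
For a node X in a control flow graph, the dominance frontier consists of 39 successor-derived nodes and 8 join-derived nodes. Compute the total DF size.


DF(X) = direct successor contributions + join point contributions
= 39 + 8 = 47

47


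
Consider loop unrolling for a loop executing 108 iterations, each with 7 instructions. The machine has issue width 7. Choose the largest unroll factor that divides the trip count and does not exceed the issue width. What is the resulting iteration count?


Largest divisor of 108 <= 7 is 6
New iterations = 108 / 6 = 18

18


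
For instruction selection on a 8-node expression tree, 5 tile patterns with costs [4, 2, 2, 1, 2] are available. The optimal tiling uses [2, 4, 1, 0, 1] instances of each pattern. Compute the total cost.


Total cost = sum(count_i * cost_i)
= 2*4 + 4*2 + 1*2 + 0*1 + 1*2
= 20

20


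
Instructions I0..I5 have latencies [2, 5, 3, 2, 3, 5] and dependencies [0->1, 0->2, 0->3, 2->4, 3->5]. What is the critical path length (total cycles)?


Compute longest path through dependency graph: dist(Ik) = max over predecessors of dist + latency(Ik).
dist(I0) = latency 2 = 2
dist(I1) = dist(I0) + 5 = 2 + 5 = 7
dist(I2) = dist(I0) + 3 = 2 + 3 = 5
dist(I3) = dist(I0) + 2 = 2 + 2 = 4
dist(I4) = dist(I2) + 3 = 5 + 3 = 8
dist(I5) = dist(I3) + 5 = 4 + 5 = 9
Critical path = max dist = 9

9


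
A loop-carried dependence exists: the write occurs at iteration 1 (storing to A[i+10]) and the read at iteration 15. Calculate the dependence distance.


Distance = read iteration - write iteration
= 15 - 1 = 14

14


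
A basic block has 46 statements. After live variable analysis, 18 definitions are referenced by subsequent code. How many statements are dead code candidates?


Dead code = total statements - live definitions
= 46 - 18 = 28

28


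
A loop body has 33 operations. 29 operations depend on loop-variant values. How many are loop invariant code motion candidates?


Invariant candidates = total - loop-dependent
= 33 - 29 = 4

4


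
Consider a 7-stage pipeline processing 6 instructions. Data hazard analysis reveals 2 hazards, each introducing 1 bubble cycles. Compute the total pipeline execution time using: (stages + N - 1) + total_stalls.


Base cycles = 7 + 6 - 1 = 12
Total stalls = 2 * 1 = 2
Total = 12 + 2 = 14

14


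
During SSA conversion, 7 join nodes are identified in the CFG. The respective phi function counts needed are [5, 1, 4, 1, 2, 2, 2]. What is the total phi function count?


Total phi functions = sum of phi functions at each join node
= 5 + 1 + 4 + 1 + 2 + 2 + 2 = 17

17


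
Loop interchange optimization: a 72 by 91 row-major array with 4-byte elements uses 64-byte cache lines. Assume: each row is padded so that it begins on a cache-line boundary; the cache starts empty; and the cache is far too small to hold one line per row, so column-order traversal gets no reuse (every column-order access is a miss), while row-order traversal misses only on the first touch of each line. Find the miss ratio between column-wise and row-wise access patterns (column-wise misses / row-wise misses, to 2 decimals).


Each row occupies 91 * 4 = 364 bytes and starts on a line boundary, so it spans ceil(364 / 64) = 6 cache lines.
Row-major traversal misses (one per line touched): 72 * ceil(91 * 4 / 64) = 432
Column-major traversal misses (no reuse, every access misses): 72 * 91 = 6552
Ratio = 6552 / 432 = 15.17

15.17


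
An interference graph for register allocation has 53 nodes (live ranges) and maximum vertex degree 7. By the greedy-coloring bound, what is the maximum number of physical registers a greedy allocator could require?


Greedy coloring never needs more than (max_degree + 1) colors: when coloring a vertex, at most max_degree neighbors are already colored.
Upper bound = 7 + 1 = 8

8


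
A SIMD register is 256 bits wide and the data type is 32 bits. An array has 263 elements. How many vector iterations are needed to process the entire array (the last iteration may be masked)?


Width = 256 / 32 = 8 elements per vector op
Iterations = ceil(263 / 8) = 33

33


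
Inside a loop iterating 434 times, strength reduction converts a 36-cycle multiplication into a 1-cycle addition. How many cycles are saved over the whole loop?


Per-iteration saving = 36 - 1 = 35
Total saved = 434 * 35 = 15190

15190


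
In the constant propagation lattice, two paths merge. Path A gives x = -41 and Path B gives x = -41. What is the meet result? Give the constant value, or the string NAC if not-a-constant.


Meet operation: if both paths give the same constant, result is that constant; if they differ, result is NAC (not-a-constant).
Path A: -41, Path B: -41 -> equal
Result: constant -> -41

-41


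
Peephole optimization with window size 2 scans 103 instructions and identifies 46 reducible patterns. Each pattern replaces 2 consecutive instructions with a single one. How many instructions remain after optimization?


Each match removes 1 instructions.
Total removed = 46 * 1 = 46
Remaining = 103 - 46 = 57

57


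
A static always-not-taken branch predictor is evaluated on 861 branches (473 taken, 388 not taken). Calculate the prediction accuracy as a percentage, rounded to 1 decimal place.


Predictor: always-not-taken
Correct predictions = 388
Accuracy = 388 / 861 * 100 = 45.1%

45.1


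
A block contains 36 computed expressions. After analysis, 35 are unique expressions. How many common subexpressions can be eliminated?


CSE count = total expressions - unique expressions
= 36 - 35 = 1

1


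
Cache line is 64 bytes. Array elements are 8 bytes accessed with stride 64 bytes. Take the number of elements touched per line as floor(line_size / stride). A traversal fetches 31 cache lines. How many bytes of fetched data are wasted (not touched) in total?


Elements per line = floor(64 / 64) = 1
Bytes used per line = 1 * 8 = 8
Wasted per line = 64 - 8 = 56
Total wasted = 56 * 31 = 1736

1736


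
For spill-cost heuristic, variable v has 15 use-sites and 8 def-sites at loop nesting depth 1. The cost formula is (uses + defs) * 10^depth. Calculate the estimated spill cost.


uses + defs = 15 + 8 = 23
10^1 = 10
Spill cost = 23 * 10 = 230

230


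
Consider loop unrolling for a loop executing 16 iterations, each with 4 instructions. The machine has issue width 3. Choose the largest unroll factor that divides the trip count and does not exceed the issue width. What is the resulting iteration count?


Largest divisor of 16 <= 3 is 2
New iterations = 16 / 2 = 8

8


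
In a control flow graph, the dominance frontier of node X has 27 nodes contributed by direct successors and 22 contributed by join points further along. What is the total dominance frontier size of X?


DF(X) = direct successor contributions + join point contributions
= 27 + 22 = 49

49


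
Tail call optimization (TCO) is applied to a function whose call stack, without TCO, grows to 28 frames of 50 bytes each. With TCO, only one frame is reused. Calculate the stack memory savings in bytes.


Without TCO: 28 * 50 = 1400 bytes
With TCO: reuse 1 frame = 50 bytes
Savings = 1400 - 50 = 1350

1350


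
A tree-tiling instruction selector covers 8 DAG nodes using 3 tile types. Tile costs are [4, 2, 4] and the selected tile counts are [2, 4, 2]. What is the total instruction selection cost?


Total cost = sum(count_i * cost_i)
= 2*4 + 4*2 + 2*4
= 24

24


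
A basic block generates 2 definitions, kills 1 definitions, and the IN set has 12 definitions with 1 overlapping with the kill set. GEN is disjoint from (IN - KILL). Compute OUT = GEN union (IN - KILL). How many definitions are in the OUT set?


IN - KILL: 12 - 1 = 11 surviving definitions
OUT = GEN + surviving = 2 + 11 = 13

13


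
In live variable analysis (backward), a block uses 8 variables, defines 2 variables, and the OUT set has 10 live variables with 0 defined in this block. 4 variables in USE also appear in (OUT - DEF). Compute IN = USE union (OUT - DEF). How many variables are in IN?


OUT - DEF: 10 - 0 = 10
|IN| = |USE| + |OUT - DEF| - |USE ∩ (OUT - DEF)| = 8 + 10 - 4 = 14

14


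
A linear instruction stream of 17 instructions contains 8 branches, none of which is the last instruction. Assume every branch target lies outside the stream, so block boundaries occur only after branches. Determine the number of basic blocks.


With no in-sequence branch targets, the leaders are the first instruction plus the instruction after each branch.
Number of basic blocks = branches + 1
= 8 + 1 = 9

9


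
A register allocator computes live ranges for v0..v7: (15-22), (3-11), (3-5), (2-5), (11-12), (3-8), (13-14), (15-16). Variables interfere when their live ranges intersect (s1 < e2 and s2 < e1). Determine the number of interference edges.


Check all pairs for overlapping intervals.
Two intervals (s1,e1) and (s2,e2) overlap if s1 < e2 and s2 < e1.
v0 (15-22) vs v1..v7: overlaps v7 -> 1
v1 (3-11) vs v2..v7: overlaps v2, v3, v5 -> 3
v2 (3-5) vs v3..v7: overlaps v3, v5 -> 2
v3 (2-5) vs v4..v7: overlaps v5 -> 1
v4 (11-12) vs v5..v7: overlaps none -> 0
v5 (3-8) vs v6..v7: overlaps none -> 0
v6 (13-14) vs v7: overlaps none -> 0
Total overlapping pairs = 1 + 3 + 2 + 1 + 0 + 0 + 0 = 7

7


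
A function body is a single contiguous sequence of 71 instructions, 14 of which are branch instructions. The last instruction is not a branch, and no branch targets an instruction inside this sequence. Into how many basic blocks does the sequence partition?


With no in-sequence branch targets, the leaders are the first instruction plus the instruction after each branch.
Number of basic blocks = branches + 1
= 14 + 1 = 15

15


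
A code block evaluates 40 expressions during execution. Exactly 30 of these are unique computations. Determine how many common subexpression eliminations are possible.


CSE count = total expressions - unique expressions
= 40 - 30 = 10

10


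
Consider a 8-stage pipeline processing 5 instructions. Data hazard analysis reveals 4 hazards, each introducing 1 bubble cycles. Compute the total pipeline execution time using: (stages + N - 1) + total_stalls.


Base cycles = 8 + 5 - 1 = 12
Total stalls = 4 * 1 = 4
Total = 12 + 4 = 16

16


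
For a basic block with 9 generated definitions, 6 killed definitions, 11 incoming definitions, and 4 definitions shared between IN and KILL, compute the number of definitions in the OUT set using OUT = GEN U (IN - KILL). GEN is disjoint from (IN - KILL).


IN - KILL: 11 - 4 = 7 surviving definitions
OUT = GEN + surviving = 9 + 7 = 16

16
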